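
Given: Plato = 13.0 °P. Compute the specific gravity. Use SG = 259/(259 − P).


SG = 259/(259 − 13.0)

1.0528


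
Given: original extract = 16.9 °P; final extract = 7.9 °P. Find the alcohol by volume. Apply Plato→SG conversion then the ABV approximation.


SG = 259/(259 − P);  ABV = (OG − FG)·131.25
OG = 259/(259 − 16.9) = 1.0698
FG = 259/(259 − 7.9) = 1.0315
ABV = (1.0698 − 1.0315)·131.25

5.0327 % ABV


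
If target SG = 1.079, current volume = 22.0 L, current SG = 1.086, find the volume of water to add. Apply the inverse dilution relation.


V_water = V·((SG_curr − 1)/(SG_target − 1) − 1)
V_water = 22.0·((1.086 − 1)/(1.079 − 1) − 1)

1.9494 L


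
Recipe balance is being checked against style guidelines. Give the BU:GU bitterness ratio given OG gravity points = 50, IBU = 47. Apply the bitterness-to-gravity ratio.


BU:GU = IBU / OG_points
BU:GU = 47 / 50

0.9400


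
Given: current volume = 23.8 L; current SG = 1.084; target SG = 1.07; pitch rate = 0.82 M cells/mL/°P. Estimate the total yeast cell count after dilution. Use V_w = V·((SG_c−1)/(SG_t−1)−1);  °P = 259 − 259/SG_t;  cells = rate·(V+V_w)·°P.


V_w = 23.8·((1.084−1)/(1.07−1)−1) = 4.7600
V_final = 23.8 + 4.7600 = 28.5600
°P = 259 − 259/1.07 = 16.9439
cells = 0.82·28.5600·16.9439

396.8132 billion cells


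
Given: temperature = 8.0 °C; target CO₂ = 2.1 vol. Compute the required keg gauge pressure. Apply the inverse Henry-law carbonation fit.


psi = vols/(0.01821 + 0.09011·e^(−0.04·T)) − 14.695
psi = 2.1/(0.01821 + 0.09011·e^(−0.04·8.0)) − 14.695

10.4116 psi


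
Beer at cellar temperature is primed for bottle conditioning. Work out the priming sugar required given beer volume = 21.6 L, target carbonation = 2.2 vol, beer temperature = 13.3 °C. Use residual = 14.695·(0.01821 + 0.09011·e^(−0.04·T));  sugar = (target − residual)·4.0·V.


residual = 14.695·(0.01821 + 0.09011·e^(−0.04·13.3)) = 1.0454
sugar = (2.2 − 1.0454)·4.0·21.6

99.7532 g


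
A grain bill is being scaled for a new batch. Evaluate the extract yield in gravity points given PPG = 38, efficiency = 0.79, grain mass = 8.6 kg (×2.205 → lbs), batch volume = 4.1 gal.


points = lbs × PPG × eff / vol
lbs = 8.6 × 2.205 = 18.9630
points = 18.9630 × 38 × 0.79 / 4.1

138.8462 points


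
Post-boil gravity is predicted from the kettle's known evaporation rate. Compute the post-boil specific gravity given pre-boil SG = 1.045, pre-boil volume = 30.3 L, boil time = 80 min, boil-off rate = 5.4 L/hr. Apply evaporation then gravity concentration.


V_post = V_pre − rate·(t/60);  SG_post = 1 + (SG_pre−1)·V_pre/V_post
V_post = 30.3 − 5.4·(80/60) = 23.1000
SG_post = 1 + (1.045 − 1)·30.3/23.1000

1.0590


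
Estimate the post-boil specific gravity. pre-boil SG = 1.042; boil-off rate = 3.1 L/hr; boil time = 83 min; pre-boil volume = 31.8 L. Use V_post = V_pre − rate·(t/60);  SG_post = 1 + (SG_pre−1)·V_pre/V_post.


V_post = 31.8 − 3.1·(83/60) = 27.5117
SG_post = 1 + (1.042 − 1)·31.8/27.5117

1.0485


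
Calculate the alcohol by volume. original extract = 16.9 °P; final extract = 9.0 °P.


SG = 259/(259 − P);  ABV = (OG − FG)·131.25
OG = 259/(259 − 16.9) = 1.0698
FG = 259/(259 − 9.0) = 1.0360
ABV = (1.0698 − 1.0360)·131.25

4.4370 % ABV


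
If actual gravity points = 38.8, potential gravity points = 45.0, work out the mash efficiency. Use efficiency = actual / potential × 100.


efficiency = 38.8 / 45.0 × 100

86.2222 %


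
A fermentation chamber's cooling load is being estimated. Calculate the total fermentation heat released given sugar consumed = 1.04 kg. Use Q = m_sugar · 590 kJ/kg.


Q = 1.04 · 590

613.6000 kJ


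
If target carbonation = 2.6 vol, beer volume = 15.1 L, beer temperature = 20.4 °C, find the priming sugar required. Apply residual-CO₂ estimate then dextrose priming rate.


residual = 14.695·(0.01821 + 0.09011·e^(−0.04·T));  sugar = (target − residual)·4.0·V
residual = 14.695·(0.01821 + 0.09011·e^(−0.04·20.4)) = 0.8531
sugar = (2.6 − 0.8531)·4.0·15.1

105.5104 g


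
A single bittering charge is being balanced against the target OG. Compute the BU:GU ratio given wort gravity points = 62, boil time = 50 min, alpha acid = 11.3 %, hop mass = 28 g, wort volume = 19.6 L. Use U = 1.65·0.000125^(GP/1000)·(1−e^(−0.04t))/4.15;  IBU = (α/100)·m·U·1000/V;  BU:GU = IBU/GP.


U = 1.65·0.000125^(62/1000)·(1−e^(−0.04·50))/4.15 = 0.1969
IBU = (11.3/100)·28·0.1969·1000/19.6 = 31.7887
BU:GU = 31.7887/62

0.5127


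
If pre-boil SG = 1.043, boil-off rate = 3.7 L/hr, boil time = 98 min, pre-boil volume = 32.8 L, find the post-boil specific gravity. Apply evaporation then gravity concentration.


V_post = V_pre − rate·(t/60);  SG_post = 1 + (SG_pre−1)·V_pre/V_post
V_post = 32.8 − 3.7·(98/60) = 26.7567
SG_post = 1 + (1.043 − 1)·32.8/26.7567

1.0527


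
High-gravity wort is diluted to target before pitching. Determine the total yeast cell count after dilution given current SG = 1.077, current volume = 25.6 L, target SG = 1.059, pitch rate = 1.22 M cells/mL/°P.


V_w = V·((SG_c−1)/(SG_t−1)−1);  °P = 259 − 259/SG_t;  cells = rate·(V+V_w)·°P
V_w = 25.6·((1.077−1)/(1.059−1)−1) = 7.8102
V_final = 25.6 + 7.8102 = 33.4102
°P = 259 − 259/1.059 = 14.4297
cells = 1.22·33.4102·14.4297

588.1584 billion cells


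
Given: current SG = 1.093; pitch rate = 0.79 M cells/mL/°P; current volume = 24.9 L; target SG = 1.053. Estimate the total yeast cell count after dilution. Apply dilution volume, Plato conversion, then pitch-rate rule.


V_w = V·((SG_c−1)/(SG_t−1)−1);  °P = 259 − 259/SG_t;  cells = rate·(V+V_w)·°P
V_w = 24.9·((1.093−1)/(1.053−1)−1) = 18.7925
V_final = 24.9 + 18.7925 = 43.6925
°P = 259 − 259/1.053 = 13.0361
cells = 0.79·43.6925·13.0361

449.9671 billion cells


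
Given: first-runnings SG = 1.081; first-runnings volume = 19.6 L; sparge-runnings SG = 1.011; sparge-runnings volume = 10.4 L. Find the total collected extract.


total = Σ (SG_i − 1)·1000·V_i
first = (1.081 − 1)·1000·19.6 = 1587.6000
sparge = (1.011 − 1)·1000·10.4 = 114.4000
total = 1587.6000 + 114.4000

1702.0000 gravity·L


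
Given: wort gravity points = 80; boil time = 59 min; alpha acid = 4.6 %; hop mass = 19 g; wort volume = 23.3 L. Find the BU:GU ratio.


U = 1.65·0.000125^(GP/1000)·(1−e^(−0.04t))/4.15;  IBU = (α/100)·m·U·1000/V;  BU:GU = IBU/GP
U = 1.65·0.000125^(80/1000)·(1−e^(−0.04·59))/4.15 = 0.1754
IBU = (4.6/100)·19·0.1754·1000/23.3 = 6.5807
BU:GU = 6.5807/80

0.0823


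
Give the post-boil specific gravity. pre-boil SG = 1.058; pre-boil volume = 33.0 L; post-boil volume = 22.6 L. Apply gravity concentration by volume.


SG_post = 1 + (SG_pre − 1)·V_pre/V_post
pts_pre = (1.058 − 1)·1000 = 58.0000
pts_post = 58.0000·33.0/22.6 = 84.6903
SG_post = 1 + 84.6903/1000

1.0847


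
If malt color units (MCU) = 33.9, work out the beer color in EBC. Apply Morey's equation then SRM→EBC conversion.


SRM = 1.4922·MCU^0.6859;  EBC = SRM·1.97
SRM = 1.4922·33.9^0.6859 = 16.7260
EBC = 16.7260·1.97

32.9501 EBC


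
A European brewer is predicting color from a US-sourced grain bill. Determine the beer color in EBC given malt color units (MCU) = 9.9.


SRM = 1.4922·MCU^0.6859;  EBC = SRM·1.97
SRM = 1.4922·9.9^0.6859 = 7.1901
EBC = 7.1901·1.97

14.1644 EBC


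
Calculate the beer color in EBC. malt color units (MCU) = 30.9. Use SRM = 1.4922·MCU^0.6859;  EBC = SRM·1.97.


SRM = 1.4922·30.9^0.6859 = 15.6960
EBC = 15.6960·1.97

30.9212 EBC


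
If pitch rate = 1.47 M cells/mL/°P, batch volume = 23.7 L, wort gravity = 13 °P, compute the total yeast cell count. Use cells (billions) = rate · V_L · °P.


cells = 1.47 · 23.7 · 13

452.9070 billion cells


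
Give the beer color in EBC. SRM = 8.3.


EBC = SRM · 1.97
EBC = 8.3 · 1.97

16.3510 EBC


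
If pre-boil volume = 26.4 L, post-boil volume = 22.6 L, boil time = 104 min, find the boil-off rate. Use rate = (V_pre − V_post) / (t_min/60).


rate = (26.4 − 22.6) / (104/60)

2.1923 L/hr


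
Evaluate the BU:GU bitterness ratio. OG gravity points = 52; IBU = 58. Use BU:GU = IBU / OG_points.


BU:GU = 58 / 52

1.1154


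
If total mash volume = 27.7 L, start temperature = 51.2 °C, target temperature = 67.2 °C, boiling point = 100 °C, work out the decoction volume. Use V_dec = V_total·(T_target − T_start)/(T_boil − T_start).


V_dec = 27.7·(67.2 − 51.2)/(100 − 51.2)

9.0820 L


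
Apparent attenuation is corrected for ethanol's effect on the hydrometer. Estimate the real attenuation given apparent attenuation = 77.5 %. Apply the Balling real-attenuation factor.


RA = AA · 0.8192
RA = 77.5 · 0.8192

63.4880 %


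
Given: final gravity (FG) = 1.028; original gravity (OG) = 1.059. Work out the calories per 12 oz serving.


ABW = (OG−FG)·131.25·0.79/FG;  °P = 259 − 259/SG (for OG→OE and FG→AE);  RE = 0.1808·OE + 0.8192·AE;  Cal = (6.9·ABW + 4·(RE−0.1))·FG·3.55
ABW = (1.059 − 1.028)·131.25·0.79/1.028 = 3.1268
OE = 259 − 259/1.059 = 14.4297 °P
AE = 259 − 259/1.028 = 7.0545 °P
RE = 0.1808·14.4297 + 0.8192·7.0545 = 8.3879 °P
Cal = (6.9·3.1268 + 4·(8.3879−0.1))·1.028·3.55

199.7181 kcal


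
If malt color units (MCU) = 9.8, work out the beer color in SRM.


SRM = 1.4922 · MCU^0.6859
SRM = 1.4922 · 9.8^0.6859

7.1402 SRM


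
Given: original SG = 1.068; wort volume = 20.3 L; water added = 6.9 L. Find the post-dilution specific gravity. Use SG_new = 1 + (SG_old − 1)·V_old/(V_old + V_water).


pts = (1.068 − 1)·1000·20.3/(20.3 + 6.9) = 50.7500
SG_new = 1 + 50.7500/1000

1.0508


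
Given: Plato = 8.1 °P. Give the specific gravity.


SG = 259/(259 − P)
SG = 259/(259 − 8.1)

1.0323


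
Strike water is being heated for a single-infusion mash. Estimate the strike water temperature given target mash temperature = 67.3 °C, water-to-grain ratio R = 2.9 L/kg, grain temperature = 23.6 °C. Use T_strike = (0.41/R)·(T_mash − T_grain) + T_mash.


T_strike = (0.41/2.9)·(67.3 − 23.6) + 67.3

73.4783 °C


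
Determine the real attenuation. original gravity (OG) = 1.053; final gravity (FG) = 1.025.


AA = (OG−FG)/(OG−1)·100;  RA = AA·0.8192
AA = (1.053 − 1.025)/(1.053 − 1)·100 = 52.8302
RA = 52.8302·0.8192

43.2785 %


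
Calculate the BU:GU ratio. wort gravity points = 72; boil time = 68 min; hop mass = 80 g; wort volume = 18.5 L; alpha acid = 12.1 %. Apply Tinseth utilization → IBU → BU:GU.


U = 1.65·0.000125^(GP/1000)·(1−e^(−0.04t))/4.15;  IBU = (α/100)·m·U·1000/V;  BU:GU = IBU/GP
U = 1.65·0.000125^(72/1000)·(1−e^(−0.04·68))/4.15 = 0.1945
IBU = (12.1/100)·80·0.1945·1000/18.5 = 101.7471
BU:GU = 101.7471/72

1.4132


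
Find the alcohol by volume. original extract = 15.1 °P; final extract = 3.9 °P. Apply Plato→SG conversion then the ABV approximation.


SG = 259/(259 − P);  ABV = (OG − FG)·131.25
OG = 259/(259 − 15.1) = 1.0619
FG = 259/(259 − 3.9) = 1.0153
ABV = (1.0619 − 1.0153)·131.25

6.1192 % ABV


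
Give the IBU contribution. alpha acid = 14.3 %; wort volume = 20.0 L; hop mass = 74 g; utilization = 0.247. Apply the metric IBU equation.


IBU = (α/100)·mass·U·1000 / V
IBU = (14.3/100)·74·0.247·1000 / 20.0

130.6877 IBU


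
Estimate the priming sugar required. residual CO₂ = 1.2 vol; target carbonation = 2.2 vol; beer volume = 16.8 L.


sugar = (target − residual)·4.0·V
sugar = (2.2 − 1.2)·4.0·16.8

67.2000 g


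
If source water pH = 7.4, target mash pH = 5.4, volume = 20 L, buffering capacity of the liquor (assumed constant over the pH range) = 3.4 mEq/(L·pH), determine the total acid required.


acid = buffering capacity · (pH_source − pH_target) · V
acid = 3.4 · (7.4 − 5.4) · 20

136.0000 mEq


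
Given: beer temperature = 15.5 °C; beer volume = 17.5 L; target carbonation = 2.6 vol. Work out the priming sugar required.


residual = 14.695·(0.01821 + 0.09011·e^(−0.04·T));  sugar = (target − residual)·4.0·V
residual = 14.695·(0.01821 + 0.09011·e^(−0.04·15.5)) = 0.9799
sugar = (2.6 − 0.9799)·4.0·17.5

113.4053 g


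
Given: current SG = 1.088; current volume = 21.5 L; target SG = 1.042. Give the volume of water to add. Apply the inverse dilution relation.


V_water = V·((SG_curr − 1)/(SG_target − 1) − 1)
V_water = 21.5·((1.088 − 1)/(1.042 − 1) − 1)

23.5476 L


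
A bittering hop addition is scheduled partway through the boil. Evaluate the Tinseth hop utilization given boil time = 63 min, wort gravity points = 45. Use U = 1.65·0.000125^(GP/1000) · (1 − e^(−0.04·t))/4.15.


bigness = 1.65·0.000125^(45/1000) = 1.1011
boil_factor = (1 − e^(−0.04·63))/4.15 = 0.2216
U = 1.1011 · 0.2216

0.2440


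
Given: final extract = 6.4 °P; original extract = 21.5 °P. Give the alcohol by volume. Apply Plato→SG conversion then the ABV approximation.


SG = 259/(259 − P);  ABV = (OG − FG)·131.25
OG = 259/(259 − 21.5) = 1.0905
FG = 259/(259 − 6.4) = 1.0253
ABV = (1.0905 − 1.0253)·131.25

8.5562 % ABV


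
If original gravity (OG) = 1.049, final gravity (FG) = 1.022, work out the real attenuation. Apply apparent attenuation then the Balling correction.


AA = (OG−FG)/(OG−1)·100;  RA = AA·0.8192
AA = (1.049 − 1.022)/(1.049 − 1)·100 = 55.1020
RA = 55.1020·0.8192

45.1396 %


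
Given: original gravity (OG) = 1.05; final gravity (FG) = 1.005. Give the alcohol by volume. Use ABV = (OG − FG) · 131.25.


ABV = (1.05 − 1.005) · 131.25

5.9063 % ABV


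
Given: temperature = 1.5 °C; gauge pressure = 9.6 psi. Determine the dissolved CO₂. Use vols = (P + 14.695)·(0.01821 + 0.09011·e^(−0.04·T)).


vols = (9.6 + 14.695)·(0.01821 + 0.09011·e^(−0.04·1.5))

2.5041 volumes


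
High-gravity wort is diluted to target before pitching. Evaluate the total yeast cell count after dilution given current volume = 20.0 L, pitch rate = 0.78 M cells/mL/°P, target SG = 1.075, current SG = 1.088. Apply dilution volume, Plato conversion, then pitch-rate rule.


V_w = V·((SG_c−1)/(SG_t−1)−1);  °P = 259 − 259/SG_t;  cells = rate·(V+V_w)·°P
V_w = 20.0·((1.088−1)/(1.075−1)−1) = 3.4667
V_final = 20.0 + 3.4667 = 23.4667
°P = 259 − 259/1.075 = 18.0698
cells = 0.78·23.4667·18.0698

330.7490 billion cells


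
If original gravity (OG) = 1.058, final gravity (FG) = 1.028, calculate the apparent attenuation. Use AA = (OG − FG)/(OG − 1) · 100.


AA = (1.058 − 1.028)/(1.058 − 1) · 100

51.7241 %


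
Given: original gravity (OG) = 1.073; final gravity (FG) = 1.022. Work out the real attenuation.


AA = (OG−FG)/(OG−1)·100;  RA = AA·0.8192
AA = (1.073 − 1.022)/(1.073 − 1)·100 = 69.8630
RA = 69.8630·0.8192

57.2318 %


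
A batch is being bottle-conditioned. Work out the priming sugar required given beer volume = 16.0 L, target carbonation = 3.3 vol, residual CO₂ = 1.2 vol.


sugar = (target − residual)·4.0·V
sugar = (3.3 − 1.2)·4.0·16.0

134.4000 g


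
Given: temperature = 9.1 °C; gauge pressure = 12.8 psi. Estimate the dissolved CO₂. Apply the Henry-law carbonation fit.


vols = (P + 14.695)·(0.01821 + 0.09011·e^(−0.04·T))
vols = (12.8 + 14.695)·(0.01821 + 0.09011·e^(−0.04·9.1))

2.2223 volumes


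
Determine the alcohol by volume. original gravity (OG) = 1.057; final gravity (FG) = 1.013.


ABV = (OG − FG) · 131.25
ABV = (1.057 − 1.013) · 131.25

5.7750 % ABV


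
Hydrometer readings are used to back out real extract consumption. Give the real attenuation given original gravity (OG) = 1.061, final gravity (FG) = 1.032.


AA = (OG−FG)/(OG−1)·100;  RA = AA·0.8192
AA = (1.061 − 1.032)/(1.061 − 1)·100 = 47.5410
RA = 47.5410·0.8192

38.9456 %


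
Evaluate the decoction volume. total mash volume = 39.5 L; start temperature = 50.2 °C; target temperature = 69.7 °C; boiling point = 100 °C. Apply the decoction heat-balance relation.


V_dec = V_total·(T_target − T_start)/(T_boil − T_start)
V_dec = 39.5·(69.7 − 50.2)/(100 − 50.2)

15.4669 L


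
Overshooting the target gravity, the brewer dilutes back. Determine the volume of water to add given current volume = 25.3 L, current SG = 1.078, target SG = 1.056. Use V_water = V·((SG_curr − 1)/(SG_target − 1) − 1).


V_water = 25.3·((1.078 − 1)/(1.056 − 1) − 1)

9.9393 L


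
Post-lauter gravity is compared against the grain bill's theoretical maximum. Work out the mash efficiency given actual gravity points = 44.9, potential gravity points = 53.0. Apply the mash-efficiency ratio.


efficiency = actual / potential × 100
efficiency = 44.9 / 53.0 × 100

84.7170 %


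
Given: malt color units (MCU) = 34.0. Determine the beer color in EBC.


SRM = 1.4922·MCU^0.6859;  EBC = SRM·1.97
SRM = 1.4922·34.0^0.6859 = 16.7598
EBC = 16.7598·1.97

33.0168 EBC


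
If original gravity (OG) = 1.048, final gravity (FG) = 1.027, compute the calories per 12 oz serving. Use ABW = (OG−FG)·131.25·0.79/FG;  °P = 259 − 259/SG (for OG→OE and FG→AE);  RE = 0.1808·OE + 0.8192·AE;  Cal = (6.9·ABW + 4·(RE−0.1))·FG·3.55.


ABW = (1.048 − 1.027)·131.25·0.79/1.027 = 2.1202
OE = 259 − 259/1.048 = 11.8626 °P
AE = 259 − 259/1.027 = 6.8092 °P
RE = 0.1808·11.8626 + 0.8192·6.8092 = 7.7228 °P
Cal = (6.9·2.1202 + 4·(7.7228−0.1))·1.027·3.55

164.5029 kcal


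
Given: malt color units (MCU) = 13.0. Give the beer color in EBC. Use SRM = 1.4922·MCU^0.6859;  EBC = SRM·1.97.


SRM = 1.4922·13.0^0.6859 = 8.6672
EBC = 8.6672·1.97

17.0745 EBC


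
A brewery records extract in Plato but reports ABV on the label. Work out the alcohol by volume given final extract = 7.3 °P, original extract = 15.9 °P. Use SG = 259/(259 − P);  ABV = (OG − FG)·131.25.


OG = 259/(259 − 15.9) = 1.0654
FG = 259/(259 − 7.3) = 1.0290
ABV = (1.0654 − 1.0290)·131.25

4.7778 % ABV


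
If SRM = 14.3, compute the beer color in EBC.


EBC = SRM · 1.97
EBC = 14.3 · 1.97

28.1710 EBC


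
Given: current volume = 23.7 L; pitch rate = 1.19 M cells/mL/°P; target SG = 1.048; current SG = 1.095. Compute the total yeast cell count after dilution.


V_w = V·((SG_c−1)/(SG_t−1)−1);  °P = 259 − 259/SG_t;  cells = rate·(V+V_w)·°P
V_w = 23.7·((1.095−1)/(1.048−1)−1) = 23.2062
V_final = 23.7 + 23.2062 = 46.9062
°P = 259 − 259/1.048 = 11.8626
cells = 1.19·46.9062·11.8626

662.1515 billion cells


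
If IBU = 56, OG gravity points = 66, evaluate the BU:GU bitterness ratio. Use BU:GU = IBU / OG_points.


BU:GU = 56 / 66

0.8485


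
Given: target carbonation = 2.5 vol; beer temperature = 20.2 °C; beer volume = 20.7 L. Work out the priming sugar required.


residual = 14.695·(0.01821 + 0.09011·e^(−0.04·T));  sugar = (target − residual)·4.0·V
residual = 14.695·(0.01821 + 0.09011·e^(−0.04·20.2)) = 0.8578
sugar = (2.5 − 0.8578)·4.0·20.7

135.9707 g


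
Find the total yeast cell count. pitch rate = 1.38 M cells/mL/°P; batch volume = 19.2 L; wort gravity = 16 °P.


cells (billions) = rate · V_L · °P
cells = 1.38 · 19.2 · 16

423.9360 billion cells


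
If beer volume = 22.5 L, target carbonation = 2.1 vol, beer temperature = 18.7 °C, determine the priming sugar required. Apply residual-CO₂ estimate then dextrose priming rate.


residual = 14.695·(0.01821 + 0.09011·e^(−0.04·T));  sugar = (target − residual)·4.0·V
residual = 14.695·(0.01821 + 0.09011·e^(−0.04·18.7)) = 0.8943
sugar = (2.1 − 0.8943)·4.0·22.5

108.5094 g


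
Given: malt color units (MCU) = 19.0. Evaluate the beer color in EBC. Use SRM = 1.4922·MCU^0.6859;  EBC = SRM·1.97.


SRM = 1.4922·19.0^0.6859 = 11.2441
EBC = 11.2441·1.97

22.1508 EBC


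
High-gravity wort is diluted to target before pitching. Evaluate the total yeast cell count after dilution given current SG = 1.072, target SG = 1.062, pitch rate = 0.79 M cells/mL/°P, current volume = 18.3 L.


V_w = V·((SG_c−1)/(SG_t−1)−1);  °P = 259 − 259/SG_t;  cells = rate·(V+V_w)·°P
V_w = 18.3·((1.072−1)/(1.062−1)−1) = 2.9516
V_final = 18.3 + 2.9516 = 21.2516
°P = 259 − 259/1.062 = 15.1205
cells = 0.79·21.2516·15.1205

253.8551 billion cells


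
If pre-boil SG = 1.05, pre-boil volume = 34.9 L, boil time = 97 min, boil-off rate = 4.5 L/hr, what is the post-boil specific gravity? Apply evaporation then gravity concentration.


V_post = V_pre − rate·(t/60);  SG_post = 1 + (SG_pre−1)·V_pre/V_post
V_post = 34.9 − 4.5·(97/60) = 27.6250
SG_post = 1 + (1.05 − 1)·34.9/27.6250

1.0632


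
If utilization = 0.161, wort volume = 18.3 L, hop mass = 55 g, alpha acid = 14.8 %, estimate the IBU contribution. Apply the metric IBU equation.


IBU = (α/100)·mass·U·1000 / V
IBU = (14.8/100)·55·0.161·1000 / 18.3

71.6142 IBU


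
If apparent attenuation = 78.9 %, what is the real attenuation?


RA = AA · 0.8192
RA = 78.9 · 0.8192

64.6349 %


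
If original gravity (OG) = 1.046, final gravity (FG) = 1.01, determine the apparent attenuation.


AA = (OG − FG)/(OG − 1) · 100
AA = (1.046 − 1.01)/(1.046 − 1) · 100

78.2609 %


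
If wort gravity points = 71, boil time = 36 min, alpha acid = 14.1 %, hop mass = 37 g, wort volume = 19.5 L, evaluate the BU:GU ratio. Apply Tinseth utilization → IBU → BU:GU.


U = 1.65·0.000125^(GP/1000)·(1−e^(−0.04t))/4.15;  IBU = (α/100)·m·U·1000/V;  BU:GU = IBU/GP
U = 1.65·0.000125^(71/1000)·(1−e^(−0.04·36))/4.15 = 0.1603
IBU = (14.1/100)·37·0.1603·1000/19.5 = 42.8813
BU:GU = 42.8813/71

0.6040


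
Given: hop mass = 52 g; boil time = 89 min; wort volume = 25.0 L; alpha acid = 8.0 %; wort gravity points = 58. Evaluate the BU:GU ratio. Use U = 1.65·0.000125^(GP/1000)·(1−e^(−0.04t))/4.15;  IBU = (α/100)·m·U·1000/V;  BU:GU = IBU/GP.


U = 1.65·0.000125^(58/1000)·(1−e^(−0.04·89))/4.15 = 0.2294
IBU = (8.0/100)·52·0.2294·1000/25.0 = 38.1663
BU:GU = 38.1663/58

0.6580


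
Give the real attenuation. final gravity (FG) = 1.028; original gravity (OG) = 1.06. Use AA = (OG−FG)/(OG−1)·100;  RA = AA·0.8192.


AA = (1.06 − 1.028)/(1.06 − 1)·100 = 53.3333
RA = 53.3333·0.8192

43.6907 %


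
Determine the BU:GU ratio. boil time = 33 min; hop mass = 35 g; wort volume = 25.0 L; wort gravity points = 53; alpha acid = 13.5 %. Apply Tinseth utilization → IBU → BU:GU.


U = 1.65·0.000125^(GP/1000)·(1−e^(−0.04t))/4.15;  IBU = (α/100)·m·U·1000/V;  BU:GU = IBU/GP
U = 1.65·0.000125^(53/1000)·(1−e^(−0.04·33))/4.15 = 0.1810
IBU = (13.5/100)·35·0.1810·1000/25.0 = 34.2025
BU:GU = 34.2025/53

0.6453


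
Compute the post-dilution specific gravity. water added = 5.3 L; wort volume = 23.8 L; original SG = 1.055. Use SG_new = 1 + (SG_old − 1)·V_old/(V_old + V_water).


pts = (1.055 − 1)·1000·23.8/(23.8 + 5.3) = 44.9828
SG_new = 1 + 44.9828/1000

1.0450


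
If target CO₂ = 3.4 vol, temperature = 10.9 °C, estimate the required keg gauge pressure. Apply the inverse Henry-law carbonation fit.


psi = vols/(0.01821 + 0.09011·e^(−0.04·T)) − 14.695
psi = 3.4/(0.01821 + 0.09011·e^(−0.04·10.9)) − 14.695

29.7630 psi


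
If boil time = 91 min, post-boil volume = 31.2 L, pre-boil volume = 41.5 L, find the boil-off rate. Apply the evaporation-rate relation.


rate = (V_pre − V_post) / (t_min/60)
rate = (41.5 − 31.2) / (91/60)

6.7912 L/hr


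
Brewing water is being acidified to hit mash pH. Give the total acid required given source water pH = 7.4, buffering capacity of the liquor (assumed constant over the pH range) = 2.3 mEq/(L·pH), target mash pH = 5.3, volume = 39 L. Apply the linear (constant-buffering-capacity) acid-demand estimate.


acid = buffering capacity · (pH_source − pH_target) · V
acid = 2.3 · (7.4 − 5.3) · 39

188.3700 mEq


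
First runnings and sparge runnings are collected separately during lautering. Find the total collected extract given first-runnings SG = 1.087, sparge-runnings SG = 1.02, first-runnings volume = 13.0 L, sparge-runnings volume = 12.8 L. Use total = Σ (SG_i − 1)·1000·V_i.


first = (1.087 − 1)·1000·13.0 = 1131.0000
sparge = (1.02 − 1)·1000·12.8 = 256.0000
total = 1131.0000 + 256.0000

1387.0000 gravity·L


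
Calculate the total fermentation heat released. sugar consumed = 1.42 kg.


Q = m_sugar · 590 kJ/kg
Q = 1.42 · 590

837.8000 kJ


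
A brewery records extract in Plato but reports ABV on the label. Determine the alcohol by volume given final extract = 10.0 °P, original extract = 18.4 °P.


SG = 259/(259 − P);  ABV = (OG − FG)·131.25
OG = 259/(259 − 18.4) = 1.0765
FG = 259/(259 − 10.0) = 1.0402
ABV = (1.0765 − 1.0402)·131.25

4.7663 % ABV


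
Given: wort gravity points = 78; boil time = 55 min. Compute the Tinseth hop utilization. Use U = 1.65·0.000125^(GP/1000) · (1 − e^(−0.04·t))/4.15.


bigness = 1.65·0.000125^(78/1000) = 0.8185
boil_factor = (1 − e^(−0.04·55))/4.15 = 0.2143
U = 0.8185 · 0.2143

0.1754


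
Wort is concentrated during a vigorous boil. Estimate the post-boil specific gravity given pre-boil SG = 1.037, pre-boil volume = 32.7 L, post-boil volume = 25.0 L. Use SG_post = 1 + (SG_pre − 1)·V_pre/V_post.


pts_pre = (1.037 − 1)·1000 = 37.0000
pts_post = 37.0000·32.7/25.0 = 48.3960
SG_post = 1 + 48.3960/1000

1.0484


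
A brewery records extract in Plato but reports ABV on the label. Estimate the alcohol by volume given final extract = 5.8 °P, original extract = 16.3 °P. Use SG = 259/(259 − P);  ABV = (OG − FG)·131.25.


OG = 259/(259 − 16.3) = 1.0672
FG = 259/(259 − 5.8) = 1.0229
ABV = (1.0672 − 1.0229)·131.25

5.8084 % ABV


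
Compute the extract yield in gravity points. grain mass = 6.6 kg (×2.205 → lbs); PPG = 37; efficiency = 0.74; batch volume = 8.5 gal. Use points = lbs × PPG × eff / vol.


lbs = 6.6 × 2.205 = 14.5530
points = 14.5530 × 37 × 0.74 / 8.5

46.8778 points


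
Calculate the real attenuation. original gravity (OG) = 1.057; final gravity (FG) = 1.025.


AA = (OG−FG)/(OG−1)·100;  RA = AA·0.8192
AA = (1.057 − 1.025)/(1.057 − 1)·100 = 56.1404
RA = 56.1404·0.8192

45.9902 %


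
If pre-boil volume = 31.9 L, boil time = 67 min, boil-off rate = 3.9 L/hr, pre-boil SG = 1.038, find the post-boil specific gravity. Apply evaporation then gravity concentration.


V_post = V_pre − rate·(t/60);  SG_post = 1 + (SG_pre−1)·V_pre/V_post
V_post = 31.9 − 3.9·(67/60) = 27.5450
SG_post = 1 + (1.038 − 1)·31.9/27.5450

1.0440


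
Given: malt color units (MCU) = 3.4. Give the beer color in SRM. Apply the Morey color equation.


SRM = 1.4922 · MCU^0.6859
SRM = 1.4922 · 3.4^0.6859

3.4544 SRM


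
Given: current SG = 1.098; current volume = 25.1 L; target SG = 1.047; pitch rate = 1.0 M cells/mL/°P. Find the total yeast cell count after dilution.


V_w = V·((SG_c−1)/(SG_t−1)−1);  °P = 259 − 259/SG_t;  cells = rate·(V+V_w)·°P
V_w = 25.1·((1.098−1)/(1.047−1)−1) = 27.2362
V_final = 25.1 + 27.2362 = 52.3362
°P = 259 − 259/1.047 = 11.6266
cells = 1.0·52.3362·11.6266

608.4892 billion cells


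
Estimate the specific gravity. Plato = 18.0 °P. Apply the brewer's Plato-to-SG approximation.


SG = 259/(259 − P)
SG = 259/(259 − 18.0)

1.0747


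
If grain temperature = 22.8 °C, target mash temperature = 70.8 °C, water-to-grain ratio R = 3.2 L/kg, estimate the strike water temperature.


T_strike = (0.41/R)·(T_mash − T_grain) + T_mash
T_strike = (0.41/3.2)·(70.8 − 22.8) + 70.8

76.9500 °C


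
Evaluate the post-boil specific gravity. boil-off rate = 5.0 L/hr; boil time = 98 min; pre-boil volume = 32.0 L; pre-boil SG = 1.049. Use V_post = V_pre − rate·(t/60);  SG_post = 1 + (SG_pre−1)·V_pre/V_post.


V_post = 32.0 − 5.0·(98/60) = 23.8333
SG_post = 1 + (1.049 − 1)·32.0/23.8333

1.0658


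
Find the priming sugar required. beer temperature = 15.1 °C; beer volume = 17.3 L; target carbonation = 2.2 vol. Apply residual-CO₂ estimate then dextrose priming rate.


residual = 14.695·(0.01821 + 0.09011·e^(−0.04·T));  sugar = (target − residual)·4.0·V
residual = 14.695·(0.01821 + 0.09011·e^(−0.04·15.1)) = 0.9914
sugar = (2.2 − 0.9914)·4.0·17.3

83.6342 g


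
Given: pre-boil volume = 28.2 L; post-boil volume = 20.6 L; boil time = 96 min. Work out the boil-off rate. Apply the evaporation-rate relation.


rate = (V_pre − V_post) / (t_min/60)
rate = (28.2 − 20.6) / (96/60)

4.7500 L/hr


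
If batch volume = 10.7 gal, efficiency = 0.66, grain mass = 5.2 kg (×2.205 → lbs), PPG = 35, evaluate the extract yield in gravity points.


points = lbs × PPG × eff / vol
lbs = 5.2 × 2.205 = 11.4660
points = 11.4660 × 35 × 0.66 / 10.7

24.7537 points


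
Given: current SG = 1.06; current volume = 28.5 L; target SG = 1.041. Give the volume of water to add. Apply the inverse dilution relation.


V_water = V·((SG_curr − 1)/(SG_target − 1) − 1)
V_water = 28.5·((1.06 − 1)/(1.041 − 1) − 1)

13.2073 L


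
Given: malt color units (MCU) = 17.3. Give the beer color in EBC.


SRM = 1.4922·MCU^0.6859;  EBC = SRM·1.97
SRM = 1.4922·17.3^0.6859 = 10.5439
EBC = 10.5439·1.97

20.7716 EBC


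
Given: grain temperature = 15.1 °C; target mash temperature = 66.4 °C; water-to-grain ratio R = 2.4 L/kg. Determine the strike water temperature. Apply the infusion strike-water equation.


T_strike = (0.41/R)·(T_mash − T_grain) + T_mash
T_strike = (0.41/2.4)·(66.4 − 15.1) + 66.4

75.1638 °C


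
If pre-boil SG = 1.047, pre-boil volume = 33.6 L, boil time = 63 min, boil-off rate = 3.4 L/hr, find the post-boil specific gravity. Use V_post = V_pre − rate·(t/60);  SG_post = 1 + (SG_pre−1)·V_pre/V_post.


V_post = 33.6 − 3.4·(63/60) = 30.0300
SG_post = 1 + (1.047 − 1)·33.6/30.0300

1.0526


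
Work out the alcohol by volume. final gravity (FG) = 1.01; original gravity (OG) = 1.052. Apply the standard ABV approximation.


ABV = (OG − FG) · 131.25
ABV = (1.052 − 1.01) · 131.25

5.5125 % ABV


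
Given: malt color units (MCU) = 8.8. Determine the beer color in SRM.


SRM = 1.4922 · MCU^0.6859
SRM = 1.4922 · 8.8^0.6859

6.6320 SRM


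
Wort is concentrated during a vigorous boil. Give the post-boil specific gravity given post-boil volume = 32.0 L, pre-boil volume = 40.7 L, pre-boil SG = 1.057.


SG_post = 1 + (SG_pre − 1)·V_pre/V_post
pts_pre = (1.057 − 1)·1000 = 57.0000
pts_post = 57.0000·40.7/32.0 = 72.4969
SG_post = 1 + 72.4969/1000

1.0725


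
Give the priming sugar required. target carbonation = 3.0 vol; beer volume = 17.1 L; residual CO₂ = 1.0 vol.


sugar = (target − residual)·4.0·V
sugar = (3.0 − 1.0)·4.0·17.1

136.8000 g


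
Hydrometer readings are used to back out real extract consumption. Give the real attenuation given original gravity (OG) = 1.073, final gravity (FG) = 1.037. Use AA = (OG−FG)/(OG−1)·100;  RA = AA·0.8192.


AA = (1.073 − 1.037)/(1.073 − 1)·100 = 49.3151
RA = 49.3151·0.8192

40.3989 %


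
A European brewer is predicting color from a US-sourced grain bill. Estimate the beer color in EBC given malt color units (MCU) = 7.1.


SRM = 1.4922·MCU^0.6859;  EBC = SRM·1.97
SRM = 1.4922·7.1^0.6859 = 5.7241
EBC = 5.7241·1.97

11.2764 EBC


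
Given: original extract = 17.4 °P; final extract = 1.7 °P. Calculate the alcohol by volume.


SG = 259/(259 − P);  ABV = (OG − FG)·131.25
OG = 259/(259 − 17.4) = 1.0720
FG = 259/(259 − 1.7) = 1.0066
ABV = (1.0720 − 1.0066)·131.25

8.5854 % ABV


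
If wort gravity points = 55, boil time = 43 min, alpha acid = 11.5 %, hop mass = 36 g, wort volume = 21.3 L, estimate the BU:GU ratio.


U = 1.65·0.000125^(GP/1000)·(1−e^(−0.04t))/4.15;  IBU = (α/100)·m·U·1000/V;  BU:GU = IBU/GP
U = 1.65·0.000125^(55/1000)·(1−e^(−0.04·43))/4.15 = 0.1991
IBU = (11.5/100)·36·0.1991·1000/21.3 = 38.6986
BU:GU = 38.6986/55

0.7036


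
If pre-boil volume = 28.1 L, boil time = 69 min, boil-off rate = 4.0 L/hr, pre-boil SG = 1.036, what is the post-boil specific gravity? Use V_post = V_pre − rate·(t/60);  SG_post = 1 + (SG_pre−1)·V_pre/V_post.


V_post = 28.1 − 4.0·(69/60) = 23.5000
SG_post = 1 + (1.036 − 1)·28.1/23.5000

1.0430


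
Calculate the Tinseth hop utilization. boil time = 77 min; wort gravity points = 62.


U = 1.65·0.000125^(GP/1000) · (1 − e^(−0.04·t))/4.15
bigness = 1.65·0.000125^(62/1000) = 0.9451
boil_factor = (1 − e^(−0.04·77))/4.15 = 0.2299
U = 0.9451 · 0.2299

0.2173


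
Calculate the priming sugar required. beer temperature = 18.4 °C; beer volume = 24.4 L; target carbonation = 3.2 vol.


residual = 14.695·(0.01821 + 0.09011·e^(−0.04·T));  sugar = (target − residual)·4.0·V
residual = 14.695·(0.01821 + 0.09011·e^(−0.04·18.4)) = 0.9019
sugar = (3.2 − 0.9019)·4.0·24.4

224.2939 g


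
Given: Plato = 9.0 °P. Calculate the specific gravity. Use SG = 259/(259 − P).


SG = 259/(259 − 9.0)

1.0360


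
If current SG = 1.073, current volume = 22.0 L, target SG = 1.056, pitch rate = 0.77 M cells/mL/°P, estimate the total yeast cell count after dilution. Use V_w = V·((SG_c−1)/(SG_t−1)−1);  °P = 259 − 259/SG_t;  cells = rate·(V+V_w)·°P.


V_w = 22.0·((1.073−1)/(1.056−1)−1) = 6.6786
V_final = 22.0 + 6.6786 = 28.6786
°P = 259 − 259/1.056 = 13.7348
cells = 0.77·28.6786·13.7348

303.2998 billion cells


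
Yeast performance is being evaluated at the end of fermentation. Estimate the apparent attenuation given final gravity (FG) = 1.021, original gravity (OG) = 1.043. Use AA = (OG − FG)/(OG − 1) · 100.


AA = (1.043 − 1.021)/(1.043 − 1) · 100

51.1628 %


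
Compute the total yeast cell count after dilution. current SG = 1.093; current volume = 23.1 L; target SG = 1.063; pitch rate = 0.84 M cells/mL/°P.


V_w = V·((SG_c−1)/(SG_t−1)−1);  °P = 259 − 259/SG_t;  cells = rate·(V+V_w)·°P
V_w = 23.1·((1.093−1)/(1.063−1)−1) = 11.0000
V_final = 23.1 + 11.0000 = 34.1000
°P = 259 − 259/1.063 = 15.3500
cells = 0.84·34.1000·15.3500

439.6841 billion cells


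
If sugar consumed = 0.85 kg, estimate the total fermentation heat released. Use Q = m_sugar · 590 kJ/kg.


Q = 0.85 · 590

501.5000 kJ


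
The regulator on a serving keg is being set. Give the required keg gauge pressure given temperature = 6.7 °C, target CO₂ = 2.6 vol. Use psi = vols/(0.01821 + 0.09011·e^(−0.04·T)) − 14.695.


psi = 2.6/(0.01821 + 0.09011·e^(−0.04·6.7)) − 14.695

15.1435 psi


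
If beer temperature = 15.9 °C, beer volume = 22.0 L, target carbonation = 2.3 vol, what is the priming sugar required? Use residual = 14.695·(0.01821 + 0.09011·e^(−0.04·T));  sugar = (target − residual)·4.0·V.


residual = 14.695·(0.01821 + 0.09011·e^(−0.04·15.9)) = 0.9686
sugar = (2.3 − 0.9686)·4.0·22.0

117.1617 g


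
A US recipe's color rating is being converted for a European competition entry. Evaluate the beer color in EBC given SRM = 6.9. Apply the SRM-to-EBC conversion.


EBC = SRM · 1.97
EBC = 6.9 · 1.97

13.5930 EBC


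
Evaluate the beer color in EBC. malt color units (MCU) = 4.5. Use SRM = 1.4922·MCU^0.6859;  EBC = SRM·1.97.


SRM = 1.4922·4.5^0.6859 = 4.1866
EBC = 4.1866·1.97

8.2477 EBC


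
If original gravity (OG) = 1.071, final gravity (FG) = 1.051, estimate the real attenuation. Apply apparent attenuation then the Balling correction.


AA = (OG−FG)/(OG−1)·100;  RA = AA·0.8192
AA = (1.071 − 1.051)/(1.071 − 1)·100 = 28.1690
RA = 28.1690·0.8192

23.0761 %


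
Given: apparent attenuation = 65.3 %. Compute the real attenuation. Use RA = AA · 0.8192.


RA = 65.3 · 0.8192

53.4938 %


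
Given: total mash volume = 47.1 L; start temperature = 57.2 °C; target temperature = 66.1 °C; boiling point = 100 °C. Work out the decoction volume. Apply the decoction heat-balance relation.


V_dec = V_total·(T_target − T_start)/(T_boil − T_start)
V_dec = 47.1·(66.1 − 57.2)/(100 − 57.2)

9.7942 L


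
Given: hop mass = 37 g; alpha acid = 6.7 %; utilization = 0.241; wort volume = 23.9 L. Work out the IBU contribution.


IBU = (α/100)·mass·U·1000 / V
IBU = (6.7/100)·37·0.241·1000 / 23.9

24.9974 IBU


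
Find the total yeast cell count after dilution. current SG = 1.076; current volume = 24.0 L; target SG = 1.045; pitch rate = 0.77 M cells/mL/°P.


V_w = V·((SG_c−1)/(SG_t−1)−1);  °P = 259 − 259/SG_t;  cells = rate·(V+V_w)·°P
V_w = 24.0·((1.076−1)/(1.045−1)−1) = 16.5333
V_final = 24.0 + 16.5333 = 40.5333
°P = 259 − 259/1.045 = 11.1531
cells = 0.77·40.5333·11.1531

348.0960 billion cells


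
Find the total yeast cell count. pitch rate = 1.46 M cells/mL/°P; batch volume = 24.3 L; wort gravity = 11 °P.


cells (billions) = rate · V_L · °P
cells = 1.46 · 24.3 · 11

390.2580 billion cells


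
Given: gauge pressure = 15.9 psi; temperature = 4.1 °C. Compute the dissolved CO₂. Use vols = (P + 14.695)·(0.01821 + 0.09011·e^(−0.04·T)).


vols = (15.9 + 14.695)·(0.01821 + 0.09011·e^(−0.04·4.1))

2.8970 volumes


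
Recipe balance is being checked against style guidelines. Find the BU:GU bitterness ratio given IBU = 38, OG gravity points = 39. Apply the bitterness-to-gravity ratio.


BU:GU = IBU / OG_points
BU:GU = 38 / 39

0.9744


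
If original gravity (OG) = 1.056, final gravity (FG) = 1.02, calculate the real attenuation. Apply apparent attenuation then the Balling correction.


AA = (OG−FG)/(OG−1)·100;  RA = AA·0.8192
AA = (1.056 − 1.02)/(1.056 − 1)·100 = 64.2857
RA = 64.2857·0.8192

52.6629 %


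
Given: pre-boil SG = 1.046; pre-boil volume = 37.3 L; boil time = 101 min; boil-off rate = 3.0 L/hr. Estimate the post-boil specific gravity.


V_post = V_pre − rate·(t/60);  SG_post = 1 + (SG_pre−1)·V_pre/V_post
V_post = 37.3 − 3.0·(101/60) = 32.2500
SG_post = 1 + (1.046 − 1)·37.3/32.2500

1.0532


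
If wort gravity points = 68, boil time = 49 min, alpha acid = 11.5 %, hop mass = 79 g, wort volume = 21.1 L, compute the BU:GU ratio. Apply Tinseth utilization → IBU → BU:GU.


U = 1.65·0.000125^(GP/1000)·(1−e^(−0.04t))/4.15;  IBU = (α/100)·m·U·1000/V;  BU:GU = IBU/GP
U = 1.65·0.000125^(68/1000)·(1−e^(−0.04·49))/4.15 = 0.1854
IBU = (11.5/100)·79·0.1854·1000/21.1 = 79.8239
BU:GU = 79.8239/68

1.1739


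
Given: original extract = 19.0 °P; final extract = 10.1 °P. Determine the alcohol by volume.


SG = 259/(259 − P);  ABV = (OG − FG)·131.25
OG = 259/(259 − 19.0) = 1.0792
FG = 259/(259 − 10.1) = 1.0406
ABV = (1.0792 − 1.0406)·131.25

5.0647 % ABV


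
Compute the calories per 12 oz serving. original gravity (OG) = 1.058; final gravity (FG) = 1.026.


ABW = (OG−FG)·131.25·0.79/FG;  °P = 259 − 259/SG (for OG→OE and FG→AE);  RE = 0.1808·OE + 0.8192·AE;  Cal = (6.9·ABW + 4·(RE−0.1))·FG·3.55
ABW = (1.058 − 1.026)·131.25·0.79/1.026 = 3.2339
OE = 259 − 259/1.058 = 14.1985 °P
AE = 259 − 259/1.026 = 6.5634 °P
RE = 0.1808·14.1985 + 0.8192·6.5634 = 7.9438 °P
Cal = (6.9·3.2339 + 4·(7.9438−0.1))·1.026·3.55

195.5521 kcal


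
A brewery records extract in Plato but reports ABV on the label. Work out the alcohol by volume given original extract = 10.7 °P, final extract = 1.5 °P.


SG = 259/(259 − P);  ABV = (OG − FG)·131.25
OG = 259/(259 − 10.7) = 1.0431
FG = 259/(259 − 1.5) = 1.0058
ABV = (1.0431 − 1.0058)·131.25

4.8914 % ABV
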